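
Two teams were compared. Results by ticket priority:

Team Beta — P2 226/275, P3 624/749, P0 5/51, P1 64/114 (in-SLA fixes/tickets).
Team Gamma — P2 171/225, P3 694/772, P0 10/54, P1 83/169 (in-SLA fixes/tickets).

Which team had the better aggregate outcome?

Team Gamma

P2: Team Beta 226/275 = 82.2%, Team Gamma 171/225 = 76.0% → Team Beta
P3: Team Beta 624/749 = 83.3%, Team Gamma 694/772 = 89.9% → Team Gamma
P0: Team Beta 5/51 = 9.8%, Team Gamma 10/54 = 18.5% → Team Gamma
P1: Team Beta 64/114 = 56.1%, Team Gamma 83/169 = 49.1% → Team Beta
Overall: Team Beta 919/1189 = 77.3%, Team Gamma 958/1220 = 78.5% → Team Gamma
(Neither sweeps every ticket group, but Team Gamma has the higher pooled rate.)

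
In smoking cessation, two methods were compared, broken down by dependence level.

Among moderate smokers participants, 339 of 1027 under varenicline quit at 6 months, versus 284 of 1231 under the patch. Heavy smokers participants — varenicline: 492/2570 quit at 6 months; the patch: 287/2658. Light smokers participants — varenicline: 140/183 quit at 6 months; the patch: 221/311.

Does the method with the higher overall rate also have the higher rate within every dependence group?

Moderate smokers: varenicline 339/1027 = 33.0%, the patch 284/1231 = 23.1% → varenicline
Heavy smokers: varenicline 492/2570 = 19.1%, the patch 287/2658 = 10.8% → varenicline
Light smokers: varenicline 140/183 = 76.5%, the patch 221/311 = 71.1% → varenicline
Overall: varenicline 971/3780 = 25.7%, the patch 792/4200 = 18.9% → varenicline
Varenicline wins overall and in every dependence group — no reversal.

Yes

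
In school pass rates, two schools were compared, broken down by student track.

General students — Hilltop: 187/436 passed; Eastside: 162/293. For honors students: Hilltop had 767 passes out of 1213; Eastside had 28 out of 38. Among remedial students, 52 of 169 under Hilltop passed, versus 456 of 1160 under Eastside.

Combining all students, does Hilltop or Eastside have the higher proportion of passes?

Hilltop

General: Hilltop 187/436 = 42.9%, Eastside 162/293 = 55.3% → Eastside
Honors: Hilltop 767/1213 = 63.2%, Eastside 28/38 = 73.7% → Eastside
Remedial: Hilltop 52/169 = 30.8%, Eastside 456/1160 = 39.3% → Eastside
Overall: Hilltop 1006/1818 = 55.3%, Eastside 646/1491 = 43.3% → Hilltop
(Eastside wins every student group but Hilltop wins overall — Eastside's students skew toward the low-rate remedial group.)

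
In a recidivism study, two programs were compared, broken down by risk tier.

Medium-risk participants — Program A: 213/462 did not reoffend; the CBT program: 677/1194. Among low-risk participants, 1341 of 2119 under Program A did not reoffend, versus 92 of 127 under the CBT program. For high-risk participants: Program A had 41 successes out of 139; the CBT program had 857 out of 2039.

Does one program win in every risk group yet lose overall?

Medium-risk: Program A 213/462 = 46.1%, the CBT program 677/1194 = 56.7% → the CBT program
Low-risk: Program A 1341/2119 = 63.3%, the CBT program 92/127 = 72.4% → the CBT program
High-risk: Program A 41/139 = 29.5%, the CBT program 857/2039 = 42.0% → the CBT program
Overall: Program A 1595/2720 = 58.6%, the CBT program 1626/3360 = 48.4% → Program A
The CBT program wins each risk group but Program A wins overall — the comparison reverses. The CBT program's participants skew toward high-risk, which has a lower base rate.

Yes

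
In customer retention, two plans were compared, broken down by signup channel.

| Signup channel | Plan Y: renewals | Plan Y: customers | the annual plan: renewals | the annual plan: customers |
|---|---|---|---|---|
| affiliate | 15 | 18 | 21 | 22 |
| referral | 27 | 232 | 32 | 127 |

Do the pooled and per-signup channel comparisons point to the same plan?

Yes

Affiliate: Plan Y 15/18 = 83.3%, the annual plan 21/22 = 95.5% → the annual plan
Referral: Plan Y 27/232 = 11.6%, the annual plan 32/127 = 25.2% → the annual plan
Overall: Plan Y 42/250 = 16.8%, the annual plan 53/149 = 35.6% → the annual plan
The annual plan wins overall and in every signup group — no reversal.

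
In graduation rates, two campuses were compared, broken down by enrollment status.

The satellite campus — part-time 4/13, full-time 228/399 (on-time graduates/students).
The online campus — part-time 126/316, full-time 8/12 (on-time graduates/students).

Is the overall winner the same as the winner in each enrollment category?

No

Part-time: the satellite campus 4/13 = 30.8%, the online campus 126/316 = 39.9% → the online campus
Full-time: the satellite campus 228/399 = 57.1%, the online campus 8/12 = 66.7% → the online campus
Overall: the satellite campus 232/412 = 56.3%, the online campus 134/328 = 40.9% → the satellite campus
The online campus wins each enrollment group but the satellite campus wins overall — the comparison reverses. The online campus's students skew toward part-time, which has a lower base rate.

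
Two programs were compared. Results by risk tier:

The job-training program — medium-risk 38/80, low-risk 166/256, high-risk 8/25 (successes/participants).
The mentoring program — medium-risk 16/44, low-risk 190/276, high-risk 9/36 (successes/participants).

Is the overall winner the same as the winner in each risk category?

Medium-risk: the job-training program 38/80 = 47.5%, the mentoring program 16/44 = 36.4% → the job-training program
Low-risk: the job-training program 166/256 = 64.8%, the mentoring program 190/276 = 68.8% → the mentoring program
High-risk: the job-training program 8/25 = 32.0%, the mentoring program 9/36 = 25.0% → the job-training program
Overall: the job-training program 212/361 = 58.7%, the mentoring program 215/356 = 60.4% → the mentoring program
Neither sweeps: the job-training program wins 2 of 3 groups, the mentoring program wins 1. The mentoring program wins overall but not every group — no Simpson reversal.

No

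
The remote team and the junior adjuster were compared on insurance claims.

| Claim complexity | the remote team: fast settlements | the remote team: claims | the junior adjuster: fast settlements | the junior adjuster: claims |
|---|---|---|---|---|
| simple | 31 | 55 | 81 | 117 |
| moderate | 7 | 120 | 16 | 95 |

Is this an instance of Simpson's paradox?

Simple: the remote team 31/55 = 56.4%, the junior adjuster 81/117 = 69.2% → the junior adjuster
Moderate: the remote team 7/120 = 5.8%, the junior adjuster 16/95 = 16.8% → the junior adjuster
Overall: the remote team 38/175 = 21.7%, the junior adjuster 97/212 = 45.8% → the junior adjuster
The junior adjuster wins overall and in every claim group — no reversal.

No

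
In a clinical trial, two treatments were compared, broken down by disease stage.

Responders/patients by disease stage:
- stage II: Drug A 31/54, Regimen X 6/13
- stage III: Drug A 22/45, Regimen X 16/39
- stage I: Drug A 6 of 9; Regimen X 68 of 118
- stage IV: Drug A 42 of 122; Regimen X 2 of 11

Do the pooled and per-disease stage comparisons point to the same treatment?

Stage II: Drug A 31/54 = 57.4%, Regimen X 6/13 = 46.2% → Drug A
Stage III: Drug A 22/45 = 48.9%, Regimen X 16/39 = 41.0% → Drug A
Stage I: Drug A 6/9 = 66.7%, Regimen X 68/118 = 57.6% → Drug A
Stage IV: Drug A 42/122 = 34.4%, Regimen X 2/11 = 18.2% → Drug A
Overall: Drug A 101/230 = 43.9%, Regimen X 92/181 = 50.8% → Regimen X
Drug A wins each disease group but Regimen X wins overall — the comparison reverses. Drug A's patients skew toward stage IV, which has a lower base rate.

No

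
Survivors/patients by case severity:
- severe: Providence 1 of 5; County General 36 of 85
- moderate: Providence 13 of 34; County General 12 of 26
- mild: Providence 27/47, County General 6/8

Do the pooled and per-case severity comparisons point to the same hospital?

Severe: Providence 1/5 = 20.0%, County General 36/85 = 42.4% → County General
Moderate: Providence 13/34 = 38.2%, County General 12/26 = 46.2% → County General
Mild: Providence 27/47 = 57.4%, County General 6/8 = 75.0% → County General
Overall: Providence 41/86 = 47.7%, County General 54/119 = 45.4% → Providence
County General wins each case group but Providence wins overall — the comparison reverses. County General's patients skew toward severe, which has a lower base rate.

No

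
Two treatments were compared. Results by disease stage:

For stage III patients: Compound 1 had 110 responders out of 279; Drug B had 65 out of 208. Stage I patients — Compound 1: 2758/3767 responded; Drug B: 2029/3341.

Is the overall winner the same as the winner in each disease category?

Stage III: Compound 1 110/279 = 39.4%, Drug B 65/208 = 31.2% → Compound 1
Stage I: Compound 1 2758/3767 = 73.2%, Drug B 2029/3341 = 60.7% → Compound 1
Overall: Compound 1 2868/4046 = 70.9%, Drug B 2094/3549 = 59.0% → Compound 1
Compound 1 wins overall and in every disease group — no reversal.

Yes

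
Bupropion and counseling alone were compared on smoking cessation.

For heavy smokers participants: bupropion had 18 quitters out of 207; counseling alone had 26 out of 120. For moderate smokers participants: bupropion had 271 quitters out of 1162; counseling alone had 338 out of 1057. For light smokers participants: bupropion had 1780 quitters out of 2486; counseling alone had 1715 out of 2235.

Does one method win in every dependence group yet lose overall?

No

Heavy smokers: bupropion 18/207 = 8.7%, counseling alone 26/120 = 21.7% → counseling alone
Moderate smokers: bupropion 271/1162 = 23.3%, counseling alone 338/1057 = 32.0% → counseling alone
Light smokers: bupropion 1780/2486 = 71.6%, counseling alone 1715/2235 = 76.7% → counseling alone
Overall: bupropion 2069/3855 = 53.7%, counseling alone 2079/3412 = 60.9% → counseling alone
Counseling alone wins overall and in every dependence group — no reversal.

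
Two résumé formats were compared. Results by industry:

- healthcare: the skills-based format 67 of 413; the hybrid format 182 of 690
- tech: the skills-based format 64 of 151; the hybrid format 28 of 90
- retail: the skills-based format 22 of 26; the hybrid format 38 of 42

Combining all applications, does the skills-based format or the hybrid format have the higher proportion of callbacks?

the hybrid format

Healthcare: the skills-based format 67/413 = 16.2%, the hybrid format 182/690 = 26.4% → the hybrid format
Tech: the skills-based format 64/151 = 42.4%, the hybrid format 28/90 = 31.1% → the skills-based format
Retail: the skills-based format 22/26 = 84.6%, the hybrid format 38/42 = 90.5% → the hybrid format
Overall: the skills-based format 153/590 = 25.9%, the hybrid format 248/822 = 30.2% → the hybrid format
(Neither sweeps every industry group, but the hybrid format has the higher pooled rate.)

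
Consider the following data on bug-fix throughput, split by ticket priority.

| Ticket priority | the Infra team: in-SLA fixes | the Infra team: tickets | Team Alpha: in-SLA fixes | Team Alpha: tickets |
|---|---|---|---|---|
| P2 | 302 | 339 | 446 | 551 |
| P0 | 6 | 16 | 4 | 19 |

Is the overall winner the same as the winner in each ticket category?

Yes

P2: the Infra team 302/339 = 89.1%, Team Alpha 446/551 = 80.9% → the Infra team
P0: the Infra team 6/16 = 37.5%, Team Alpha 4/19 = 21.1% → the Infra team
Overall: the Infra team 308/355 = 86.8%, Team Alpha 450/570 = 78.9% → the Infra team
The Infra team wins overall and in every ticket group — no reversal.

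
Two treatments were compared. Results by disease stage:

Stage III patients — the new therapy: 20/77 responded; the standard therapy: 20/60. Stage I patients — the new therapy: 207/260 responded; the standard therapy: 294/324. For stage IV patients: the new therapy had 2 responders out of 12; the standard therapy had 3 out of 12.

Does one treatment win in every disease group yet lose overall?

Stage III: the new therapy 20/77 = 26.0%, the standard therapy 20/60 = 33.3% → the standard therapy
Stage I: the new therapy 207/260 = 79.6%, the standard therapy 294/324 = 90.7% → the standard therapy
Stage IV: the new therapy 2/12 = 16.7%, the standard therapy 3/12 = 25.0% → the standard therapy
Overall: the new therapy 229/349 = 65.6%, the standard therapy 317/396 = 80.1% → the standard therapy
The standard therapy wins overall and in every disease group — no reversal.

No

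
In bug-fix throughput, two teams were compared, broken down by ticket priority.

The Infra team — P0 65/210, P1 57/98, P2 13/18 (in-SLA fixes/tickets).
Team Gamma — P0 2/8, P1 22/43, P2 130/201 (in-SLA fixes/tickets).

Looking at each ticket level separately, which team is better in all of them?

P0: the Infra team 65/210 = 31.0%, Team Gamma 2/8 = 25.0% → the Infra team
P1: the Infra team 57/98 = 58.2%, Team Gamma 22/43 = 51.2% → the Infra team
P2: the Infra team 13/18 = 72.2%, Team Gamma 130/201 = 64.7% → the Infra team
The Infra team has the higher rate in all 3 groups.

the Infra team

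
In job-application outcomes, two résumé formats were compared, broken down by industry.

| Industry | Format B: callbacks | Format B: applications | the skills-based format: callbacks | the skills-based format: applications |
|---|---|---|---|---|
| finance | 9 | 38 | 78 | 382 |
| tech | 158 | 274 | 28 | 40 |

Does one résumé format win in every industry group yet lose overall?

No

Finance: Format B 9/38 = 23.7%, the skills-based format 78/382 = 20.4% → Format B
Tech: Format B 158/274 = 57.7%, the skills-based format 28/40 = 70.0% → the skills-based format
Overall: Format B 167/312 = 53.5%, the skills-based format 106/422 = 25.1% → Format B
Neither sweeps: Format B wins 1 of 2 groups, the skills-based format wins 1. Format B wins overall but not every group — no Simpson reversal.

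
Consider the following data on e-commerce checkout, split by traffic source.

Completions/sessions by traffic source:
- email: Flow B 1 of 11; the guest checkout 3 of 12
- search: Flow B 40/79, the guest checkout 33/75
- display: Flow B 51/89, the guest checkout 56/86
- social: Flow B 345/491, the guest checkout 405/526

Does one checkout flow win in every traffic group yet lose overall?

Email: Flow B 1/11 = 9.1%, the guest checkout 3/12 = 25.0% → the guest checkout
Search: Flow B 40/79 = 50.6%, the guest checkout 33/75 = 44.0% → Flow B
Display: Flow B 51/89 = 57.3%, the guest checkout 56/86 = 65.1% → the guest checkout
Social: Flow B 345/491 = 70.3%, the guest checkout 405/526 = 77.0% → the guest checkout
Overall: Flow B 437/670 = 65.2%, the guest checkout 497/699 = 71.1% → the guest checkout
Neither sweeps: Flow B wins 1 of 4 groups, the guest checkout wins 3. The guest checkout wins overall but not every group — no Simpson reversal.

No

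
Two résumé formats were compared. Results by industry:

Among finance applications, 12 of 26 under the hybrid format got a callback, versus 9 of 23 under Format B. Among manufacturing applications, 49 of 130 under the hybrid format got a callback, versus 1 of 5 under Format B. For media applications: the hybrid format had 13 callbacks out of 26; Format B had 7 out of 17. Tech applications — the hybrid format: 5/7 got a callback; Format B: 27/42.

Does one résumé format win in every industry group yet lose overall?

Yes

Finance: the hybrid format 12/26 = 46.2%, Format B 9/23 = 39.1% → the hybrid format
Manufacturing: the hybrid format 49/130 = 37.7%, Format B 1/5 = 20.0% → the hybrid format
Media: the hybrid format 13/26 = 50.0%, Format B 7/17 = 41.2% → the hybrid format
Tech: the hybrid format 5/7 = 71.4%, Format B 27/42 = 64.3% → the hybrid format
Overall: the hybrid format 79/189 = 41.8%, Format B 44/87 = 50.6% → Format B
The hybrid format wins each industry group but Format B wins overall — the comparison reverses. The hybrid format's applications skew toward manufacturing, which has a lower base rate.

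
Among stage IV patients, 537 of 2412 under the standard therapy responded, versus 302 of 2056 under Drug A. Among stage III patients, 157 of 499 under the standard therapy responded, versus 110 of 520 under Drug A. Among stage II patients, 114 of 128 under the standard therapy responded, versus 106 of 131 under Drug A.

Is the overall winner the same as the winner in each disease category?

Yes

Stage IV: the standard therapy 537/2412 = 22.3%, Drug A 302/2056 = 14.7% → the standard therapy
Stage III: the standard therapy 157/499 = 31.5%, Drug A 110/520 = 21.2% → the standard therapy
Stage II: the standard therapy 114/128 = 89.1%, Drug A 106/131 = 80.9% → the standard therapy
Overall: the standard therapy 808/3039 = 26.6%, Drug A 518/2707 = 19.1% → the standard therapy
The standard therapy wins overall and in every disease group — no reversal.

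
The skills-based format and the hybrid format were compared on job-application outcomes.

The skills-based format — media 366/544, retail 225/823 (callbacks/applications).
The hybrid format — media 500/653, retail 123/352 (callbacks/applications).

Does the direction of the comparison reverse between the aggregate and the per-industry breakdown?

No

Media: the skills-based format 366/544 = 67.3%, the hybrid format 500/653 = 76.6% → the hybrid format
Retail: the skills-based format 225/823 = 27.3%, the hybrid format 123/352 = 34.9% → the hybrid format
Overall: the skills-based format 591/1367 = 43.2%, the hybrid format 623/1005 = 62.0% → the hybrid format
The hybrid format wins overall and in every industry group — no reversal.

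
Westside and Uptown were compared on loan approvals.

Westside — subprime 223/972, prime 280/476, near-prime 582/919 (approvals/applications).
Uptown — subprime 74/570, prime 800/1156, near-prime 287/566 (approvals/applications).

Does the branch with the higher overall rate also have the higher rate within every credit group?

No

Subprime: Westside 223/972 = 22.9%, Uptown 74/570 = 13.0% → Westside
Prime: Westside 280/476 = 58.8%, Uptown 800/1156 = 69.2% → Uptown
Near-prime: Westside 582/919 = 63.3%, Uptown 287/566 = 50.7% → Westside
Overall: Westside 1085/2367 = 45.8%, Uptown 1161/2292 = 50.7% → Uptown
Neither sweeps: Westside wins 2 of 3 groups, Uptown wins 1. Uptown wins overall but not every group — no Simpson reversal.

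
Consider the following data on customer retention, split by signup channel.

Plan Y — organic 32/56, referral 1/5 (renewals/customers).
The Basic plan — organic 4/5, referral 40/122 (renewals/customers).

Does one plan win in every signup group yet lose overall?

Organic: Plan Y 32/56 = 57.1%, the Basic plan 4/5 = 80.0% → the Basic plan
Referral: Plan Y 1/5 = 20.0%, the Basic plan 40/122 = 32.8% → the Basic plan
Overall: Plan Y 33/61 = 54.1%, the Basic plan 44/127 = 34.6% → Plan Y
The Basic plan wins each signup group but Plan Y wins overall — the comparison reverses. The Basic plan's customers skew toward referral, which has a lower base rate.

Yes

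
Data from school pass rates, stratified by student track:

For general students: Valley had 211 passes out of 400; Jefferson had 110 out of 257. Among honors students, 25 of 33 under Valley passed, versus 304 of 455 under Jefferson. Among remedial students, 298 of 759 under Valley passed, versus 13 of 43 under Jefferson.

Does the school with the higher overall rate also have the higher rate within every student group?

General: Valley 211/400 = 52.8%, Jefferson 110/257 = 42.8% → Valley
Honors: Valley 25/33 = 75.8%, Jefferson 304/455 = 66.8% → Valley
Remedial: Valley 298/759 = 39.3%, Jefferson 13/43 = 30.2% → Valley
Overall: Valley 534/1192 = 44.8%, Jefferson 427/755 = 56.6% → Jefferson
Valley wins each student group but Jefferson wins overall — the comparison reverses. Valley's students skew toward remedial, which has a lower base rate.

No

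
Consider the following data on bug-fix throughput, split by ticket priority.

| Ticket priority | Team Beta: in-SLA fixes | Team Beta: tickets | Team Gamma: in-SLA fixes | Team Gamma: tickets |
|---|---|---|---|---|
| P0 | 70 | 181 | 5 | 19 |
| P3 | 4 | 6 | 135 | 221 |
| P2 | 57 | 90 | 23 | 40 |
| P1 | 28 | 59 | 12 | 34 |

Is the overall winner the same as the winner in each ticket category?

P0: Team Beta 70/181 = 38.7%, Team Gamma 5/19 = 26.3% → Team Beta
P3: Team Beta 4/6 = 66.7%, Team Gamma 135/221 = 61.1% → Team Beta
P2: Team Beta 57/90 = 63.3%, Team Gamma 23/40 = 57.5% → Team Beta
P1: Team Beta 28/59 = 47.5%, Team Gamma 12/34 = 35.3% → Team Beta
Overall: Team Beta 159/336 = 47.3%, Team Gamma 175/314 = 55.7% → Team Gamma
Team Beta wins each ticket group but Team Gamma wins overall — the comparison reverses. Team Beta's tickets skew toward P0, which has a lower base rate.

No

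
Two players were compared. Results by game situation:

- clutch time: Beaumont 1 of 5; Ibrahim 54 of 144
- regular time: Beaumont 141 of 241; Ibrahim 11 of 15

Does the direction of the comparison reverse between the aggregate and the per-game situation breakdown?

Yes

Clutch time: Beaumont 1/5 = 20.0%, Ibrahim 54/144 = 37.5% → Ibrahim
Regular time: Beaumont 141/241 = 58.5%, Ibrahim 11/15 = 73.3% → Ibrahim
Overall: Beaumont 142/246 = 57.7%, Ibrahim 65/159 = 40.9% → Beaumont
Ibrahim wins each game group but Beaumont wins overall — the comparison reverses. Ibrahim's attempts skew toward clutch time, which has a lower base rate.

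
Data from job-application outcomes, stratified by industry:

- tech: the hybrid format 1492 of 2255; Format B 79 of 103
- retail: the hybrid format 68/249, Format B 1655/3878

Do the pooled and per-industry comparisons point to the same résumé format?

Tech: the hybrid format 1492/2255 = 66.2%, Format B 79/103 = 76.7% → Format B
Retail: the hybrid format 68/249 = 27.3%, Format B 1655/3878 = 42.7% → Format B
Overall: the hybrid format 1560/2504 = 62.3%, Format B 1734/3981 = 43.6% → the hybrid format
Format B wins each industry group but the hybrid format wins overall — the comparison reverses. Format B's applications skew toward retail, which has a lower base rate.

No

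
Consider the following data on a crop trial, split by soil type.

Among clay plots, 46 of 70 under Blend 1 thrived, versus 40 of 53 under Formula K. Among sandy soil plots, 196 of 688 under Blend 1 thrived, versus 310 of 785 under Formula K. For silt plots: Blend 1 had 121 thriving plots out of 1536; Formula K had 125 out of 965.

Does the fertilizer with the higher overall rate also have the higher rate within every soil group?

Clay: Blend 1 46/70 = 65.7%, Formula K 40/53 = 75.5% → Formula K
Sandy soil: Blend 1 196/688 = 28.5%, Formula K 310/785 = 39.5% → Formula K
Silt: Blend 1 121/1536 = 7.9%, Formula K 125/965 = 13.0% → Formula K
Overall: Blend 1 363/2294 = 15.8%, Formula K 475/1803 = 26.3% → Formula K
Formula K wins overall and in every soil group — no reversal.

Yes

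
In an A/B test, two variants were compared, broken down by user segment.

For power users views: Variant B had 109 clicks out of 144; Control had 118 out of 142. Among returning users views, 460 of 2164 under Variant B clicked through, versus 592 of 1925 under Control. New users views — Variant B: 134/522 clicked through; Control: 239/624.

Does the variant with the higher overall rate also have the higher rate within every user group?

Power users: Variant B 109/144 = 75.7%, Control 118/142 = 83.1% → Control
Returning users: Variant B 460/2164 = 21.3%, Control 592/1925 = 30.8% → Control
New users: Variant B 134/522 = 25.7%, Control 239/624 = 38.3% → Control
Overall: Variant B 703/2830 = 24.8%, Control 949/2691 = 35.3% → Control
Control wins overall and in every user group — no reversal.

Yes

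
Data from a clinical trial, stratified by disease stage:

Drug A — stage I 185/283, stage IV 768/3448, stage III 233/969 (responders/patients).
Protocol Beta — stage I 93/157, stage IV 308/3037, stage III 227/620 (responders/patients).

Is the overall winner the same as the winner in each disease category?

Stage I: Drug A 185/283 = 65.4%, Protocol Beta 93/157 = 59.2% → Drug A
Stage IV: Drug A 768/3448 = 22.3%, Protocol Beta 308/3037 = 10.1% → Drug A
Stage III: Drug A 233/969 = 24.0%, Protocol Beta 227/620 = 36.6% → Protocol Beta
Overall: Drug A 1186/4700 = 25.2%, Protocol Beta 628/3814 = 16.5% → Drug A
Neither sweeps: Drug A wins 2 of 3 groups, Protocol Beta wins 1. Drug A wins overall but not every group — no Simpson reversal.

No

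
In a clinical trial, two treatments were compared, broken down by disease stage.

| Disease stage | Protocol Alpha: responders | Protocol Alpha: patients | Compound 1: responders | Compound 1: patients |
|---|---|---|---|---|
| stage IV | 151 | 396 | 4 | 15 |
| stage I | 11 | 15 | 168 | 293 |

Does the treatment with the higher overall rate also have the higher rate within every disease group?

Stage IV: Protocol Alpha 151/396 = 38.1%, Compound 1 4/15 = 26.7% → Protocol Alpha
Stage I: Protocol Alpha 11/15 = 73.3%, Compound 1 168/293 = 57.3% → Protocol Alpha
Overall: Protocol Alpha 162/411 = 39.4%, Compound 1 172/308 = 55.8% → Compound 1
Protocol Alpha wins each disease group but Compound 1 wins overall — the comparison reverses. Protocol Alpha's patients skew toward stage IV, which has a lower base rate.

No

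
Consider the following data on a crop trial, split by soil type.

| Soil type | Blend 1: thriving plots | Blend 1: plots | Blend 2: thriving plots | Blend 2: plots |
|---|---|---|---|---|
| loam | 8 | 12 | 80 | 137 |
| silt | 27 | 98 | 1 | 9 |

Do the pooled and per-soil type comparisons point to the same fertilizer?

No

Loam: Blend 1 8/12 = 66.7%, Blend 2 80/137 = 58.4% → Blend 1
Silt: Blend 1 27/98 = 27.6%, Blend 2 1/9 = 11.1% → Blend 1
Overall: Blend 1 35/110 = 31.8%, Blend 2 81/146 = 55.5% → Blend 2
Blend 1 wins each soil group but Blend 2 wins overall — the comparison reverses. Blend 1's plots skew toward silt, which has a lower base rate.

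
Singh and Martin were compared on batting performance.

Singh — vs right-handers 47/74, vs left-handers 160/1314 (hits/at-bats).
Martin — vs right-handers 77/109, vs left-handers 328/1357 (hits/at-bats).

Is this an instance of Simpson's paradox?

No

Vs right-handers: Singh 47/74 = 63.5%, Martin 77/109 = 70.6% → Martin
Vs left-handers: Singh 160/1314 = 12.2%, Martin 328/1357 = 24.2% → Martin
Overall: Singh 207/1388 = 14.9%, Martin 405/1466 = 27.6% → Martin
Martin wins overall and in every pitcher group — no reversal.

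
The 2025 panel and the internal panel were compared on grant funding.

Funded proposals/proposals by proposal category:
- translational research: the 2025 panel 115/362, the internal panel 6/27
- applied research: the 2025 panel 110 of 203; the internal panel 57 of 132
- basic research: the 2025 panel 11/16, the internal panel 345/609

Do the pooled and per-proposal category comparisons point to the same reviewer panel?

Translational research: the 2025 panel 115/362 = 31.8%, the internal panel 6/27 = 22.2% → the 2025 panel
Applied research: the 2025 panel 110/203 = 54.2%, the internal panel 57/132 = 43.2% → the 2025 panel
Basic research: the 2025 panel 11/16 = 68.8%, the internal panel 345/609 = 56.7% → the 2025 panel
Overall: the 2025 panel 236/581 = 40.6%, the internal panel 408/768 = 53.1% → the internal panel
The 2025 panel wins each proposal group but the internal panel wins overall — the comparison reverses. The 2025 panel's proposals skew toward translational research, which has a lower base rate.

No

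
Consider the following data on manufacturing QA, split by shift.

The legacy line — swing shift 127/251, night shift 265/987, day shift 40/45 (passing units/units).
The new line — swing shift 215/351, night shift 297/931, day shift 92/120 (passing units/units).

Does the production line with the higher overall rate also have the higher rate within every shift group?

No

Swing shift: the legacy line 127/251 = 50.6%, the new line 215/351 = 61.3% → the new line
Night shift: the legacy line 265/987 = 26.8%, the new line 297/931 = 31.9% → the new line
Day shift: the legacy line 40/45 = 88.9%, the new line 92/120 = 76.7% → the legacy line
Overall: the legacy line 432/1283 = 33.7%, the new line 604/1402 = 43.1% → the new line
Neither sweeps: the legacy line wins 1 of 3 groups, the new line wins 2. The new line wins overall but not every group — no Simpson reversal.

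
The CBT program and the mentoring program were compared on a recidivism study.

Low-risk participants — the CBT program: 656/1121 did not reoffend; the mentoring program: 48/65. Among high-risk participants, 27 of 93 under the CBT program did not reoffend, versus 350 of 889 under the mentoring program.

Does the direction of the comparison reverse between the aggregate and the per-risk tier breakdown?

Low-risk: the CBT program 656/1121 = 58.5%, the mentoring program 48/65 = 73.8% → the mentoring program
High-risk: the CBT program 27/93 = 29.0%, the mentoring program 350/889 = 39.4% → the mentoring program
Overall: the CBT program 683/1214 = 56.3%, the mentoring program 398/954 = 41.7% → the CBT program
The mentoring program wins each risk group but the CBT program wins overall — the comparison reverses. The mentoring program's participants skew toward high-risk, which has a lower base rate.

Yes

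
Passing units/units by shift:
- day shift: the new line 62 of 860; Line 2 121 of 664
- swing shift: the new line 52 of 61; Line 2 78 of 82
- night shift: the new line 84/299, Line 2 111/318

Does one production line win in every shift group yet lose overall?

Day shift: the new line 62/860 = 7.2%, Line 2 121/664 = 18.2% → Line 2
Swing shift: the new line 52/61 = 85.2%, Line 2 78/82 = 95.1% → Line 2
Night shift: the new line 84/299 = 28.1%, Line 2 111/318 = 34.9% → Line 2
Overall: the new line 198/1220 = 16.2%, Line 2 310/1064 = 29.1% → Line 2
Line 2 wins overall and in every shift group — no reversal.

No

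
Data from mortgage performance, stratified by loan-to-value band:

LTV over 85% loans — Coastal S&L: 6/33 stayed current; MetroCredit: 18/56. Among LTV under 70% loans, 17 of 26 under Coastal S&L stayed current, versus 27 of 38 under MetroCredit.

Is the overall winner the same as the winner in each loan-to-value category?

LTV over 85%: Coastal S&L 6/33 = 18.2%, MetroCredit 18/56 = 32.1% → MetroCredit
LTV under 70%: Coastal S&L 17/26 = 65.4%, MetroCredit 27/38 = 71.1% → MetroCredit
Overall: Coastal S&L 23/59 = 39.0%, MetroCredit 45/94 = 47.9% → MetroCredit
MetroCredit wins overall and in every loan-to-value group — no reversal.

Yes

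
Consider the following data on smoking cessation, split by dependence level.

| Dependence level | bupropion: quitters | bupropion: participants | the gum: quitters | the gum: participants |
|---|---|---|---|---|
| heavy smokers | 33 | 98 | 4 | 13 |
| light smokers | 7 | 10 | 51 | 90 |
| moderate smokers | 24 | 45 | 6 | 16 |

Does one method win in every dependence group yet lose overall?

Heavy smokers: bupropion 33/98 = 33.7%, the gum 4/13 = 30.8% → bupropion
Light smokers: bupropion 7/10 = 70.0%, the gum 51/90 = 56.7% → bupropion
Moderate smokers: bupropion 24/45 = 53.3%, the gum 6/16 = 37.5% → bupropion
Overall: bupropion 64/153 = 41.8%, the gum 61/119 = 51.3% → the gum
Bupropion wins each dependence group but the gum wins overall — the comparison reverses. Bupropion's participants skew toward heavy smokers, which has a lower base rate.

Yes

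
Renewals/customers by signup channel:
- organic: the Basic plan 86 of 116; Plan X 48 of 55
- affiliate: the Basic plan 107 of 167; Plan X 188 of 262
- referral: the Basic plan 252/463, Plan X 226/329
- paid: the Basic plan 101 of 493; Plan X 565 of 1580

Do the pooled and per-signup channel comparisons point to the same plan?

Yes

Organic: the Basic plan 86/116 = 74.1%, Plan X 48/55 = 87.3% → Plan X
Affiliate: the Basic plan 107/167 = 64.1%, Plan X 188/262 = 71.8% → Plan X
Referral: the Basic plan 252/463 = 54.4%, Plan X 226/329 = 68.7% → Plan X
Paid: the Basic plan 101/493 = 20.5%, Plan X 565/1580 = 35.8% → Plan X
Overall: the Basic plan 546/1239 = 44.1%, Plan X 1027/2226 = 46.1% → Plan X
Plan X wins overall and in every signup group — no reversal.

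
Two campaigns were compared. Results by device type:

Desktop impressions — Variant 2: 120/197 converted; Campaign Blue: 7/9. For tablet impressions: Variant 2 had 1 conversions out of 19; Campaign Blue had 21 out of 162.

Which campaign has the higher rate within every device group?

Campaign Blue

Desktop: Variant 2 120/197 = 60.9%, Campaign Blue 7/9 = 77.8% → Campaign Blue
Tablet: Variant 2 1/19 = 5.3%, Campaign Blue 21/162 = 13.0% → Campaign Blue
Campaign Blue has the higher rate in both groups.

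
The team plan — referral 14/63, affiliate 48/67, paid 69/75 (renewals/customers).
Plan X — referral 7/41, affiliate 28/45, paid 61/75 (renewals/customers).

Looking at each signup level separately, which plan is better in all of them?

the team plan

Referral: the team plan 14/63 = 22.2%, Plan X 7/41 = 17.1% → the team plan
Affiliate: the team plan 48/67 = 71.6%, Plan X 28/45 = 62.2% → the team plan
Paid: the team plan 69/75 = 92.0%, Plan X 61/75 = 81.3% → the team plan
The team plan has the higher rate in all 3 groups.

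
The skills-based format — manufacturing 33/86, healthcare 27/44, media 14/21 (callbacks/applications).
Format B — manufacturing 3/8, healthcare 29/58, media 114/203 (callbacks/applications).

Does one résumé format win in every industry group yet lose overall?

Manufacturing: the skills-based format 33/86 = 38.4%, Format B 3/8 = 37.5% → the skills-based format
Healthcare: the skills-based format 27/44 = 61.4%, Format B 29/58 = 50.0% → the skills-based format
Media: the skills-based format 14/21 = 66.7%, Format B 114/203 = 56.2% → the skills-based format
Overall: the skills-based format 74/151 = 49.0%, Format B 146/269 = 54.3% → Format B
The skills-based format wins each industry group but Format B wins overall — the comparison reverses. The skills-based format's applications skew toward manufacturing, which has a lower base rate.

Yes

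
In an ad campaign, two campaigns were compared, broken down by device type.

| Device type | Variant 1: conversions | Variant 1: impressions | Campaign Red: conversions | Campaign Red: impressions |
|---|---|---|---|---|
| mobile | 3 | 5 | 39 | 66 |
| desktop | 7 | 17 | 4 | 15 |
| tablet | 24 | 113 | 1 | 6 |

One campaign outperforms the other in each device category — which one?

Variant 1

Mobile: Variant 1 3/5 = 60.0%, Campaign Red 39/66 = 59.1% → Variant 1
Desktop: Variant 1 7/17 = 41.2%, Campaign Red 4/15 = 26.7% → Variant 1
Tablet: Variant 1 24/113 = 21.2%, Campaign Red 1/6 = 16.7% → Variant 1
Variant 1 has the higher rate in all 3 groups.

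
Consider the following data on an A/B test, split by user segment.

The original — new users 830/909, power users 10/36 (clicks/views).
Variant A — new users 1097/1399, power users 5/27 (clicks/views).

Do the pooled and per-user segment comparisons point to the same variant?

New users: the original 830/909 = 91.3%, Variant A 1097/1399 = 78.4% → the original
Power users: the original 10/36 = 27.8%, Variant A 5/27 = 18.5% → the original
Overall: the original 840/945 = 88.9%, Variant A 1102/1426 = 77.3% → the original
The original wins overall and in every user group — no reversal.

Yes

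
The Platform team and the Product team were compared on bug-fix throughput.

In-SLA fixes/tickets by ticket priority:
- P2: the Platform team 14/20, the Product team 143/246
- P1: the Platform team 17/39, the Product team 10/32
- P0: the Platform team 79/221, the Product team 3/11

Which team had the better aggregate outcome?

P2: the Platform team 14/20 = 70.0%, the Product team 143/246 = 58.1% → the Platform team
P1: the Platform team 17/39 = 43.6%, the Product team 10/32 = 31.2% → the Platform team
P0: the Platform team 79/221 = 35.7%, the Product team 3/11 = 27.3% → the Platform team
Overall: the Platform team 110/280 = 39.3%, the Product team 156/289 = 54.0% → the Product team
(The Platform team wins every ticket group but the Product team wins overall — the Platform team's tickets skew toward the low-rate P0 group.)

the Product team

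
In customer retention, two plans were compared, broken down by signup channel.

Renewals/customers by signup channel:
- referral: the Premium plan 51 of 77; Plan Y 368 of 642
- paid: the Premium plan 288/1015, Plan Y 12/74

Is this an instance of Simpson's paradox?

Referral: the Premium plan 51/77 = 66.2%, Plan Y 368/642 = 57.3% → the Premium plan
Paid: the Premium plan 288/1015 = 28.4%, Plan Y 12/74 = 16.2% → the Premium plan
Overall: the Premium plan 339/1092 = 31.0%, Plan Y 380/716 = 53.1% → Plan Y
The Premium plan wins each signup group but Plan Y wins overall — the comparison reverses. The Premium plan's customers skew toward paid, which has a lower base rate.

Yes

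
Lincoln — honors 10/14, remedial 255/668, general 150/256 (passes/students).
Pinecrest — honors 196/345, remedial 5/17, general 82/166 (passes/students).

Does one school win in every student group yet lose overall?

Honors: Lincoln 10/14 = 71.4%, Pinecrest 196/345 = 56.8% → Lincoln
Remedial: Lincoln 255/668 = 38.2%, Pinecrest 5/17 = 29.4% → Lincoln
General: Lincoln 150/256 = 58.6%, Pinecrest 82/166 = 49.4% → Lincoln
Overall: Lincoln 415/938 = 44.2%, Pinecrest 283/528 = 53.6% → Pinecrest
Lincoln wins each student group but Pinecrest wins overall — the comparison reverses. Lincoln's students skew toward remedial, which has a lower base rate.

Yes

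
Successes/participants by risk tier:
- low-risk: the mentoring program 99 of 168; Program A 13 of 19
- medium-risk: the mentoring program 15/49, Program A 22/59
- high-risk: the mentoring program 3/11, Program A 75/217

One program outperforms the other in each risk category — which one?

Low-risk: the mentoring program 99/168 = 58.9%, Program A 13/19 = 68.4% → Program A
Medium-risk: the mentoring program 15/49 = 30.6%, Program A 22/59 = 37.3% → Program A
High-risk: the mentoring program 3/11 = 27.3%, Program A 75/217 = 34.6% → Program A
Program A has the higher rate in all 3 groups.

Program A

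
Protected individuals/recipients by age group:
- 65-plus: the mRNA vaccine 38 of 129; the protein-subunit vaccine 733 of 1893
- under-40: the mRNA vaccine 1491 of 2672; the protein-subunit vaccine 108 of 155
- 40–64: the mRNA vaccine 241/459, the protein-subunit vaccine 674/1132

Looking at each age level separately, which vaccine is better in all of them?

the protein-subunit vaccine

65-plus: the mRNA vaccine 38/129 = 29.5%, the protein-subunit vaccine 733/1893 = 38.7% → the protein-subunit vaccine
Under-40: the mRNA vaccine 1491/2672 = 55.8%, the protein-subunit vaccine 108/155 = 69.7% → the protein-subunit vaccine
40–64: the mRNA vaccine 241/459 = 52.5%, the protein-subunit vaccine 674/1132 = 59.5% → the protein-subunit vaccine
The protein-subunit vaccine has the higher rate in all 3 groups.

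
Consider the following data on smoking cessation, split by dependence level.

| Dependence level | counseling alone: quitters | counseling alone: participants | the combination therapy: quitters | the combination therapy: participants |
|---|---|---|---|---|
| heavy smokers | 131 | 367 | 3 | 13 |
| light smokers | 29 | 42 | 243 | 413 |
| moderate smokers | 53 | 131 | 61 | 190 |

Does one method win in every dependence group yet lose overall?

Heavy smokers: counseling alone 131/367 = 35.7%, the combination therapy 3/13 = 23.1% → counseling alone
Light smokers: counseling alone 29/42 = 69.0%, the combination therapy 243/413 = 58.8% → counseling alone
Moderate smokers: counseling alone 53/131 = 40.5%, the combination therapy 61/190 = 32.1% → counseling alone
Overall: counseling alone 213/540 = 39.4%, the combination therapy 307/616 = 49.8% → the combination therapy
Counseling alone wins each dependence group but the combination therapy wins overall — the comparison reverses. Counseling alone's participants skew toward heavy smokers, which has a lower base rate.

Yes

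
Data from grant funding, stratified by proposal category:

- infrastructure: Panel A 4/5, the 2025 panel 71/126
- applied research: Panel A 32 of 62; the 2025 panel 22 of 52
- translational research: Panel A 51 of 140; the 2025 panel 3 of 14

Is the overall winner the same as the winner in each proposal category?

No

Infrastructure: Panel A 4/5 = 80.0%, the 2025 panel 71/126 = 56.3% → Panel A
Applied research: Panel A 32/62 = 51.6%, the 2025 panel 22/52 = 42.3% → Panel A
Translational research: Panel A 51/140 = 36.4%, the 2025 panel 3/14 = 21.4% → Panel A
Overall: Panel A 87/207 = 42.0%, the 2025 panel 96/192 = 50.0% → the 2025 panel
Panel A wins each proposal group but the 2025 panel wins overall — the comparison reverses. Panel A's proposals skew toward translational research, which has a lower base rate.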